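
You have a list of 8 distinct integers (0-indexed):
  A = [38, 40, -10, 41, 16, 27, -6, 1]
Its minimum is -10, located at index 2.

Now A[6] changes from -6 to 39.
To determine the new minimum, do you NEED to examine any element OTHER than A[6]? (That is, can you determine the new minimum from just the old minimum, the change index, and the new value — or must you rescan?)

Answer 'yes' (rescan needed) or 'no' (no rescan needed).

Old min = -10 at index 2
Change at index 6: -6 -> 39
Index 6 was NOT the min. New min = min(-10, 39). No rescan of other elements needed.
Needs rescan: no

Answer: no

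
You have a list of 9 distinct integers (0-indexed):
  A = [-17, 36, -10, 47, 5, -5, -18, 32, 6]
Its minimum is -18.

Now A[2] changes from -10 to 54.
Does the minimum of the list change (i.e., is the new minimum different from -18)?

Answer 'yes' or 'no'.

Old min = -18
Change: A[2] -10 -> 54
Changed element was NOT the min; min changes only if 54 < -18.
New min = -18; changed? no

Answer: no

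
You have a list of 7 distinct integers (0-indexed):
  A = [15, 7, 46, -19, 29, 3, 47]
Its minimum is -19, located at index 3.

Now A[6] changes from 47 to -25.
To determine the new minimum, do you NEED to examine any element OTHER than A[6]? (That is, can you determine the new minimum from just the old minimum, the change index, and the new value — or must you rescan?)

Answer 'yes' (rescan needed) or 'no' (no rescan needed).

Old min = -19 at index 3
Change at index 6: 47 -> -25
Index 6 was NOT the min. New min = min(-19, -25). No rescan of other elements needed.
Needs rescan: no

Answer: no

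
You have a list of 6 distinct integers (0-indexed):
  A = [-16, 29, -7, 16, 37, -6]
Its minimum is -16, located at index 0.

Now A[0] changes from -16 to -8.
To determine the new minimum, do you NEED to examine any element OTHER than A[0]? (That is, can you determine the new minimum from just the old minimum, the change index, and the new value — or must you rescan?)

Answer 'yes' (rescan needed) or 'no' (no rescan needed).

Old min = -16 at index 0
Change at index 0: -16 -> -8
Index 0 WAS the min and new value -8 > old min -16. Must rescan other elements to find the new min.
Needs rescan: yes

Answer: yes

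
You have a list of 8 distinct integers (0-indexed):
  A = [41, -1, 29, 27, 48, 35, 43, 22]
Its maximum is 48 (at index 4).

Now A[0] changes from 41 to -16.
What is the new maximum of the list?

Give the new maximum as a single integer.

Answer: 48

Derivation:
Old max = 48 (at index 4)
Change: A[0] 41 -> -16
Changed element was NOT the old max.
  New max = max(old_max, new_val) = max(48, -16) = 48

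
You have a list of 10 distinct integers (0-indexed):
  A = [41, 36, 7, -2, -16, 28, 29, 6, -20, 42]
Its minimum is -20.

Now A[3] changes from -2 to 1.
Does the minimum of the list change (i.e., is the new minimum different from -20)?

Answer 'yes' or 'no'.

Old min = -20
Change: A[3] -2 -> 1
Changed element was NOT the min; min changes only if 1 < -20.
New min = -20; changed? no

Answer: no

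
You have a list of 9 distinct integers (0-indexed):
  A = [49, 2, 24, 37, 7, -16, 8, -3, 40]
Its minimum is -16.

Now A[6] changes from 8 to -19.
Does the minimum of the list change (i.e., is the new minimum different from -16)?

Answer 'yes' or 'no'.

Old min = -16
Change: A[6] 8 -> -19
Changed element was NOT the min; min changes only if -19 < -16.
New min = -19; changed? yes

Answer: yes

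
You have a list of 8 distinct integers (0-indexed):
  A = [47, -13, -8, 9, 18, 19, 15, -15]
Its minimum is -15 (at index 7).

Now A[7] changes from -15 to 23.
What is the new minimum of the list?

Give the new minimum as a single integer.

Answer: -13

Derivation:
Old min = -15 (at index 7)
Change: A[7] -15 -> 23
Changed element WAS the min. Need to check: is 23 still <= all others?
  Min of remaining elements: -13
  New min = min(23, -13) = -13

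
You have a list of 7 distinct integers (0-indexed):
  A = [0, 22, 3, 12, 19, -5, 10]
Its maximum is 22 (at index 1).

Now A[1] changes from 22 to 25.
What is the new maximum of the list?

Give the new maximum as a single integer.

Answer: 25

Derivation:
Old max = 22 (at index 1)
Change: A[1] 22 -> 25
Changed element WAS the max -> may need rescan.
  Max of remaining elements: 19
  New max = max(25, 19) = 25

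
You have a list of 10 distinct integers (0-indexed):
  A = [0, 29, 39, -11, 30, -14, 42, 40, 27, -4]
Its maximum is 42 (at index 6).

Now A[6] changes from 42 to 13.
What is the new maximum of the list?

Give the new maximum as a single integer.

Old max = 42 (at index 6)
Change: A[6] 42 -> 13
Changed element WAS the max -> may need rescan.
  Max of remaining elements: 40
  New max = max(13, 40) = 40

Answer: 40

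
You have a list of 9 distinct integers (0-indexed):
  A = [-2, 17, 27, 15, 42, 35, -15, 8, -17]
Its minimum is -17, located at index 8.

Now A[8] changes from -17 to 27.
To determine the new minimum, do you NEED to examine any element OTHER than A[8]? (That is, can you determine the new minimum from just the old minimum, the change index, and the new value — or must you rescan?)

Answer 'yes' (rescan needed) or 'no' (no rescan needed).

Old min = -17 at index 8
Change at index 8: -17 -> 27
Index 8 WAS the min and new value 27 > old min -17. Must rescan other elements to find the new min.
Needs rescan: yes

Answer: yes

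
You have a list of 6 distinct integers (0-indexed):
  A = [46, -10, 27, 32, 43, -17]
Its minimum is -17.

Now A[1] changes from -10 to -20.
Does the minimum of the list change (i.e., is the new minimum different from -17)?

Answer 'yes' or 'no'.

Answer: yes

Derivation:
Old min = -17
Change: A[1] -10 -> -20
Changed element was NOT the min; min changes only if -20 < -17.
New min = -20; changed? yes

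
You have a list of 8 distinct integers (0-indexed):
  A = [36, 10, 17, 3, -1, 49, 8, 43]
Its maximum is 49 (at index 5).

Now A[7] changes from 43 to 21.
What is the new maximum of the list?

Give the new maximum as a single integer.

Answer: 49

Derivation:
Old max = 49 (at index 5)
Change: A[7] 43 -> 21
Changed element was NOT the old max.
  New max = max(old_max, new_val) = max(49, 21) = 49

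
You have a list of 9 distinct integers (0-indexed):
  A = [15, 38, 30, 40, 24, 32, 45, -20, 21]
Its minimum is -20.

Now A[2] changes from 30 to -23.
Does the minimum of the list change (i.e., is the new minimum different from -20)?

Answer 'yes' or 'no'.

Old min = -20
Change: A[2] 30 -> -23
Changed element was NOT the min; min changes only if -23 < -20.
New min = -23; changed? yes

Answer: yes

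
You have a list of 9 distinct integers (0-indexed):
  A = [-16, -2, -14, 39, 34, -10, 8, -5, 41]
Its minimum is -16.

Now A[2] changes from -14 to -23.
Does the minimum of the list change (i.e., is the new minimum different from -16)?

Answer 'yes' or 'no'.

Old min = -16
Change: A[2] -14 -> -23
Changed element was NOT the min; min changes only if -23 < -16.
New min = -23; changed? yes

Answer: yes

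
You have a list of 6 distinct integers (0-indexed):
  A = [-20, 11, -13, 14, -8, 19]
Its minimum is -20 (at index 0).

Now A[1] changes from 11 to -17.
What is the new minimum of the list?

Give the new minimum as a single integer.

Old min = -20 (at index 0)
Change: A[1] 11 -> -17
Changed element was NOT the old min.
  New min = min(old_min, new_val) = min(-20, -17) = -20

Answer: -20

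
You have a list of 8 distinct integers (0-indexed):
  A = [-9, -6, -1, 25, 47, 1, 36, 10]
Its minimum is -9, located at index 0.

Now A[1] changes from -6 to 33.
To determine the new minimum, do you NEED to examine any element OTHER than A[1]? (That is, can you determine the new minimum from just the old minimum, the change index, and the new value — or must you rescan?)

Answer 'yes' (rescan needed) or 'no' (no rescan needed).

Old min = -9 at index 0
Change at index 1: -6 -> 33
Index 1 was NOT the min. New min = min(-9, 33). No rescan of other elements needed.
Needs rescan: no

Answer: no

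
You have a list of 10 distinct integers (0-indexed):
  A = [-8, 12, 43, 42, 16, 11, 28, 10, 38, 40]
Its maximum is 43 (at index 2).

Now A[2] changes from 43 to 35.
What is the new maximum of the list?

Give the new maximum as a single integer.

Old max = 43 (at index 2)
Change: A[2] 43 -> 35
Changed element WAS the max -> may need rescan.
  Max of remaining elements: 42
  New max = max(35, 42) = 42

Answer: 42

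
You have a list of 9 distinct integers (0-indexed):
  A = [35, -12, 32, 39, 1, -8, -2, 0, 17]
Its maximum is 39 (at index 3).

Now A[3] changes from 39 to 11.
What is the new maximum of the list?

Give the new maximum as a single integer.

Old max = 39 (at index 3)
Change: A[3] 39 -> 11
Changed element WAS the max -> may need rescan.
  Max of remaining elements: 35
  New max = max(11, 35) = 35

Answer: 35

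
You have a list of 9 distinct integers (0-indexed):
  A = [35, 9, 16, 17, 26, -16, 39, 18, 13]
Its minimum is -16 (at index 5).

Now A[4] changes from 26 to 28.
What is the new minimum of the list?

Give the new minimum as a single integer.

Answer: -16

Derivation:
Old min = -16 (at index 5)
Change: A[4] 26 -> 28
Changed element was NOT the old min.
  New min = min(old_min, new_val) = min(-16, 28) = -16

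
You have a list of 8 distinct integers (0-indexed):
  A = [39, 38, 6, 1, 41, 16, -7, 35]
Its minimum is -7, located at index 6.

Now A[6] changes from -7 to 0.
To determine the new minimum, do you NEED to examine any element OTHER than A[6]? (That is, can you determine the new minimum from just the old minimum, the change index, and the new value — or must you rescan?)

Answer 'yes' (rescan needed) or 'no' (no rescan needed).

Old min = -7 at index 6
Change at index 6: -7 -> 0
Index 6 WAS the min and new value 0 > old min -7. Must rescan other elements to find the new min.
Needs rescan: yes

Answer: yes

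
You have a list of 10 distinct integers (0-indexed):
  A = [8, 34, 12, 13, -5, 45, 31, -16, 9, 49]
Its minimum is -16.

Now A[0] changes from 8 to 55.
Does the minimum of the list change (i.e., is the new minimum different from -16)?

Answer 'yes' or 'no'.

Old min = -16
Change: A[0] 8 -> 55
Changed element was NOT the min; min changes only if 55 < -16.
New min = -16; changed? no

Answer: no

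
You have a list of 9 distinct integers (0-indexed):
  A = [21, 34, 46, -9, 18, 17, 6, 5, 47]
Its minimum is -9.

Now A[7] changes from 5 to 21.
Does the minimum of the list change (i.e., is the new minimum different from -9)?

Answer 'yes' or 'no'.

Answer: no

Derivation:
Old min = -9
Change: A[7] 5 -> 21
Changed element was NOT the min; min changes only if 21 < -9.
New min = -9; changed? no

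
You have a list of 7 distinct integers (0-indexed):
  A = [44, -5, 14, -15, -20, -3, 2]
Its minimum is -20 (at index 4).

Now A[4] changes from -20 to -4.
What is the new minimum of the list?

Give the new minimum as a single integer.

Answer: -15

Derivation:
Old min = -20 (at index 4)
Change: A[4] -20 -> -4
Changed element WAS the min. Need to check: is -4 still <= all others?
  Min of remaining elements: -15
  New min = min(-4, -15) = -15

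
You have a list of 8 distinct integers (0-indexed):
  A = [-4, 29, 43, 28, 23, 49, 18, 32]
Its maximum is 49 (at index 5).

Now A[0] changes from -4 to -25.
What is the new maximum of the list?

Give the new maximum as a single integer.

Answer: 49

Derivation:
Old max = 49 (at index 5)
Change: A[0] -4 -> -25
Changed element was NOT the old max.
  New max = max(old_max, new_val) = max(49, -25) = 49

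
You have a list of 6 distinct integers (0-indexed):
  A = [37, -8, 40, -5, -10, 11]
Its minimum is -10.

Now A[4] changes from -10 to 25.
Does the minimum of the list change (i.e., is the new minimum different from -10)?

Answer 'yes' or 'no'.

Answer: yes

Derivation:
Old min = -10
Change: A[4] -10 -> 25
Changed element was the min; new min must be rechecked.
New min = -8; changed? yes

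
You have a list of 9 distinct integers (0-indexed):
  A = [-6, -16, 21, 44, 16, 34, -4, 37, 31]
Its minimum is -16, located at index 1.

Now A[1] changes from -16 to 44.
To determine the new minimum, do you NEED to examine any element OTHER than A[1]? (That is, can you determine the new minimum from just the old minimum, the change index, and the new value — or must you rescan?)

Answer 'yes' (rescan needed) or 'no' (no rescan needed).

Old min = -16 at index 1
Change at index 1: -16 -> 44
Index 1 WAS the min and new value 44 > old min -16. Must rescan other elements to find the new min.
Needs rescan: yes

Answer: yes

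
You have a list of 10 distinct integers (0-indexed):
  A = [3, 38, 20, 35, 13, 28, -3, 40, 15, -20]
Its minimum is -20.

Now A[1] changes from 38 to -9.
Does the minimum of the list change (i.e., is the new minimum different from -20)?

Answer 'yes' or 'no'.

Answer: no

Derivation:
Old min = -20
Change: A[1] 38 -> -9
Changed element was NOT the min; min changes only if -9 < -20.
New min = -20; changed? no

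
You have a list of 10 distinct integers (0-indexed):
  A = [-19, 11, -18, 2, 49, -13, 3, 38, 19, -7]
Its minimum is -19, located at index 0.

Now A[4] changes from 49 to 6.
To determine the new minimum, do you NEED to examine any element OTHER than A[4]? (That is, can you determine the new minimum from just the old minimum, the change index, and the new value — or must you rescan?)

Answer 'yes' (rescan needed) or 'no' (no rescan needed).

Old min = -19 at index 0
Change at index 4: 49 -> 6
Index 4 was NOT the min. New min = min(-19, 6). No rescan of other elements needed.
Needs rescan: no

Answer: no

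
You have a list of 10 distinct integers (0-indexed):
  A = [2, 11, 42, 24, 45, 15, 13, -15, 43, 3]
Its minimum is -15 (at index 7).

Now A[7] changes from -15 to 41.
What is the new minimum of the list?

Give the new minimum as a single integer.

Old min = -15 (at index 7)
Change: A[7] -15 -> 41
Changed element WAS the min. Need to check: is 41 still <= all others?
  Min of remaining elements: 2
  New min = min(41, 2) = 2

Answer: 2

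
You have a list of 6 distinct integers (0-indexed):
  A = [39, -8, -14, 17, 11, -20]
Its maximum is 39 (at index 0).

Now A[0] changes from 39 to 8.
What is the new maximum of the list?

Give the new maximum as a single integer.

Answer: 17

Derivation:
Old max = 39 (at index 0)
Change: A[0] 39 -> 8
Changed element WAS the max -> may need rescan.
  Max of remaining elements: 17
  New max = max(8, 17) = 17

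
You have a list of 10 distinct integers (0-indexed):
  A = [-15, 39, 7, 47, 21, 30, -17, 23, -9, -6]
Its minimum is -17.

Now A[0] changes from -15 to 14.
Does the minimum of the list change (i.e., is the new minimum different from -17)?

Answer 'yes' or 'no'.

Old min = -17
Change: A[0] -15 -> 14
Changed element was NOT the min; min changes only if 14 < -17.
New min = -17; changed? no

Answer: no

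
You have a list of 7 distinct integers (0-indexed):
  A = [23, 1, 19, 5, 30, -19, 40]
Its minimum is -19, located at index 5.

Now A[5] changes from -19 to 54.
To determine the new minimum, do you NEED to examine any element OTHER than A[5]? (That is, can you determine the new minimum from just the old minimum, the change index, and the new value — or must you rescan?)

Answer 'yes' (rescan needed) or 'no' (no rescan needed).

Answer: yes

Derivation:
Old min = -19 at index 5
Change at index 5: -19 -> 54
Index 5 WAS the min and new value 54 > old min -19. Must rescan other elements to find the new min.
Needs rescan: yes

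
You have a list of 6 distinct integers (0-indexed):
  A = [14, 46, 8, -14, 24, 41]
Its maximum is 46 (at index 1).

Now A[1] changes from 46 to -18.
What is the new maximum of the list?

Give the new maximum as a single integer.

Old max = 46 (at index 1)
Change: A[1] 46 -> -18
Changed element WAS the max -> may need rescan.
  Max of remaining elements: 41
  New max = max(-18, 41) = 41

Answer: 41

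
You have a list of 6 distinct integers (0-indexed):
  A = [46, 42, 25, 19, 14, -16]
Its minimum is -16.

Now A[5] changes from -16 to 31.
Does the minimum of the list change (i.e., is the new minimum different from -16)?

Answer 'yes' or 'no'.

Old min = -16
Change: A[5] -16 -> 31
Changed element was the min; new min must be rechecked.
New min = 14; changed? yes

Answer: yes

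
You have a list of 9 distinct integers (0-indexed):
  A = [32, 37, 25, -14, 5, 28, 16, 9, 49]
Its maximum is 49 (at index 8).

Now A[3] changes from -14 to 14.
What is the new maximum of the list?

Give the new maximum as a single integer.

Old max = 49 (at index 8)
Change: A[3] -14 -> 14
Changed element was NOT the old max.
  New max = max(old_max, new_val) = max(49, 14) = 49

Answer: 49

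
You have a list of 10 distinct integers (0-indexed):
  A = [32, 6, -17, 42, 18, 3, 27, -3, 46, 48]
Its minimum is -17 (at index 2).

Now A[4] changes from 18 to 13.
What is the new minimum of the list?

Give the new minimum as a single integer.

Old min = -17 (at index 2)
Change: A[4] 18 -> 13
Changed element was NOT the old min.
  New min = min(old_min, new_val) = min(-17, 13) = -17

Answer: -17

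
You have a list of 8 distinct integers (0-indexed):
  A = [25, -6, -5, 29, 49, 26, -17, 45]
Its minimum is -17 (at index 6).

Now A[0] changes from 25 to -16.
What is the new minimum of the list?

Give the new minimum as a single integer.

Old min = -17 (at index 6)
Change: A[0] 25 -> -16
Changed element was NOT the old min.
  New min = min(old_min, new_val) = min(-17, -16) = -17

Answer: -17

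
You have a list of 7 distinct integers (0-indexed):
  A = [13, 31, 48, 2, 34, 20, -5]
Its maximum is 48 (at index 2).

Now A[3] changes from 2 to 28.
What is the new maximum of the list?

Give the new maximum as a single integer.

Old max = 48 (at index 2)
Change: A[3] 2 -> 28
Changed element was NOT the old max.
  New max = max(old_max, new_val) = max(48, 28) = 48

Answer: 48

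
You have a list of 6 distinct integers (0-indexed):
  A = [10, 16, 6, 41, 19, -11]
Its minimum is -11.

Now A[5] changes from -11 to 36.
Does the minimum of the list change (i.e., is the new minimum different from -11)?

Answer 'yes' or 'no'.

Answer: yes

Derivation:
Old min = -11
Change: A[5] -11 -> 36
Changed element was the min; new min must be rechecked.
New min = 6; changed? yes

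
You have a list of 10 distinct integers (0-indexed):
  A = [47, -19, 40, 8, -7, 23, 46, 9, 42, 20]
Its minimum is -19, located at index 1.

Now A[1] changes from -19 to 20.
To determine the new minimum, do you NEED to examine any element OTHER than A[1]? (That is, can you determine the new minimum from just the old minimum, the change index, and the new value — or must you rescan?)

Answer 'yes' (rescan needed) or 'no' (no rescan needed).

Old min = -19 at index 1
Change at index 1: -19 -> 20
Index 1 WAS the min and new value 20 > old min -19. Must rescan other elements to find the new min.
Needs rescan: yes

Answer: yes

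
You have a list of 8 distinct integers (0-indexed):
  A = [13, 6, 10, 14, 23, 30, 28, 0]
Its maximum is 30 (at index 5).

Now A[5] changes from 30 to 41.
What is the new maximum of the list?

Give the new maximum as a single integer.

Old max = 30 (at index 5)
Change: A[5] 30 -> 41
Changed element WAS the max -> may need rescan.
  Max of remaining elements: 28
  New max = max(41, 28) = 41

Answer: 41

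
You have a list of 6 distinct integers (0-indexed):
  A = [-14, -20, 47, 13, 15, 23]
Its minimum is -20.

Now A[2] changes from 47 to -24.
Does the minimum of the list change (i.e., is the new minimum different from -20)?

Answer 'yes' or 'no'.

Answer: yes

Derivation:
Old min = -20
Change: A[2] 47 -> -24
Changed element was NOT the min; min changes only if -24 < -20.
New min = -24; changed? yes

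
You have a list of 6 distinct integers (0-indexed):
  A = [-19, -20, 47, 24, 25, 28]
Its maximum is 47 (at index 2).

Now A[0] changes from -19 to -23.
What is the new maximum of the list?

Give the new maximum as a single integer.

Answer: 47

Derivation:
Old max = 47 (at index 2)
Change: A[0] -19 -> -23
Changed element was NOT the old max.
  New max = max(old_max, new_val) = max(47, -23) = 47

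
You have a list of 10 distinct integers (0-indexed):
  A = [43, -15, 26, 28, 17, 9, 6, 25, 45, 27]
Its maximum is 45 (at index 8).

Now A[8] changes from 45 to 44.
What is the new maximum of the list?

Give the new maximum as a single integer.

Answer: 44

Derivation:
Old max = 45 (at index 8)
Change: A[8] 45 -> 44
Changed element WAS the max -> may need rescan.
  Max of remaining elements: 43
  New max = max(44, 43) = 44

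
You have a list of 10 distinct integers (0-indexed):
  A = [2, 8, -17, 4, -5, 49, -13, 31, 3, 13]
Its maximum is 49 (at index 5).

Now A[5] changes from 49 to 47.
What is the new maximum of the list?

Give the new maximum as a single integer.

Answer: 47

Derivation:
Old max = 49 (at index 5)
Change: A[5] 49 -> 47
Changed element WAS the max -> may need rescan.
  Max of remaining elements: 31
  New max = max(47, 31) = 47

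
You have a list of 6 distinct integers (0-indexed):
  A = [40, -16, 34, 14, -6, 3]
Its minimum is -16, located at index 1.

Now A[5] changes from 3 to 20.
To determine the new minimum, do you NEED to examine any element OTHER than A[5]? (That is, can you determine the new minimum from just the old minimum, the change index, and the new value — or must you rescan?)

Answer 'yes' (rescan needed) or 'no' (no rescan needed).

Old min = -16 at index 1
Change at index 5: 3 -> 20
Index 5 was NOT the min. New min = min(-16, 20). No rescan of other elements needed.
Needs rescan: no

Answer: no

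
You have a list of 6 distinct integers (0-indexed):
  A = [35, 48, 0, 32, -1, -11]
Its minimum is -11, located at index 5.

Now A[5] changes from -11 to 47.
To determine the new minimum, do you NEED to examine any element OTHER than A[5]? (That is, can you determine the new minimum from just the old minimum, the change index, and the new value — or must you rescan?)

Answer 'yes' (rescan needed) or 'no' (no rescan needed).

Old min = -11 at index 5
Change at index 5: -11 -> 47
Index 5 WAS the min and new value 47 > old min -11. Must rescan other elements to find the new min.
Needs rescan: yes

Answer: yes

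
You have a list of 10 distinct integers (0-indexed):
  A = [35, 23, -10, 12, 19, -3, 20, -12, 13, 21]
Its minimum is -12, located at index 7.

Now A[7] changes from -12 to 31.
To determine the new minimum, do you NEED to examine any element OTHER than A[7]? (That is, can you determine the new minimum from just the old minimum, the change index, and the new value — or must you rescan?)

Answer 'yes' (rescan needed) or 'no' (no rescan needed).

Answer: yes

Derivation:
Old min = -12 at index 7
Change at index 7: -12 -> 31
Index 7 WAS the min and new value 31 > old min -12. Must rescan other elements to find the new min.
Needs rescan: yes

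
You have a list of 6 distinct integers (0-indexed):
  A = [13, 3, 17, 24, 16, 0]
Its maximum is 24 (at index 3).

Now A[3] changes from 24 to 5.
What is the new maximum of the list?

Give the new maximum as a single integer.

Old max = 24 (at index 3)
Change: A[3] 24 -> 5
Changed element WAS the max -> may need rescan.
  Max of remaining elements: 17
  New max = max(5, 17) = 17

Answer: 17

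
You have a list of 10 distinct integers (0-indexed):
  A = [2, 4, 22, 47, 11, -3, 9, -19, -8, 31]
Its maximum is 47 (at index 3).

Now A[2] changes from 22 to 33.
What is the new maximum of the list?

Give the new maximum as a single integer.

Old max = 47 (at index 3)
Change: A[2] 22 -> 33
Changed element was NOT the old max.
  New max = max(old_max, new_val) = max(47, 33) = 47

Answer: 47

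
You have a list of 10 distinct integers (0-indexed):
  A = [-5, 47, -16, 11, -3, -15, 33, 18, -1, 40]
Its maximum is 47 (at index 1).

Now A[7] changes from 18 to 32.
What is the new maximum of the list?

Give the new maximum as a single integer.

Old max = 47 (at index 1)
Change: A[7] 18 -> 32
Changed element was NOT the old max.
  New max = max(old_max, new_val) = max(47, 32) = 47

Answer: 47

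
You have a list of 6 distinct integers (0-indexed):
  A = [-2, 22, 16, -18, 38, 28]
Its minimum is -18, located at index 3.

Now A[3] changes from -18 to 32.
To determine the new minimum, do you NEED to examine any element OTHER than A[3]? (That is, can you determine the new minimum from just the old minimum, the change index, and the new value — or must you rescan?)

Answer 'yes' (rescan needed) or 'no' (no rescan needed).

Answer: yes

Derivation:
Old min = -18 at index 3
Change at index 3: -18 -> 32
Index 3 WAS the min and new value 32 > old min -18. Must rescan other elements to find the new min.
Needs rescan: yes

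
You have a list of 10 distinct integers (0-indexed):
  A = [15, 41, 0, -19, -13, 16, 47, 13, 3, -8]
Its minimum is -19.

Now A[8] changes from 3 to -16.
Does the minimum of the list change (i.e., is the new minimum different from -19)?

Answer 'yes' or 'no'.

Old min = -19
Change: A[8] 3 -> -16
Changed element was NOT the min; min changes only if -16 < -19.
New min = -19; changed? no

Answer: no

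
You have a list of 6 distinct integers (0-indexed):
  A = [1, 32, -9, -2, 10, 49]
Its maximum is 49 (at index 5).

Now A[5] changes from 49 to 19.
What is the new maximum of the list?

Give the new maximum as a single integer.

Answer: 32

Derivation:
Old max = 49 (at index 5)
Change: A[5] 49 -> 19
Changed element WAS the max -> may need rescan.
  Max of remaining elements: 32
  New max = max(19, 32) = 32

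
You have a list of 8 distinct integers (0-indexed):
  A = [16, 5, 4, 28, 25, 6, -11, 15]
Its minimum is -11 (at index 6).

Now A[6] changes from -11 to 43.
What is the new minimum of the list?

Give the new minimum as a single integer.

Answer: 4

Derivation:
Old min = -11 (at index 6)
Change: A[6] -11 -> 43
Changed element WAS the min. Need to check: is 43 still <= all others?
  Min of remaining elements: 4
  New min = min(43, 4) = 4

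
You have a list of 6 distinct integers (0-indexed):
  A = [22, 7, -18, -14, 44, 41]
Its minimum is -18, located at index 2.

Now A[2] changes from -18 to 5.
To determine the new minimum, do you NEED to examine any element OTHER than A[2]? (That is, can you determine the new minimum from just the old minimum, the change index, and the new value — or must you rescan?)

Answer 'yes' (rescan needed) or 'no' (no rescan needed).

Answer: yes

Derivation:
Old min = -18 at index 2
Change at index 2: -18 -> 5
Index 2 WAS the min and new value 5 > old min -18. Must rescan other elements to find the new min.
Needs rescan: yes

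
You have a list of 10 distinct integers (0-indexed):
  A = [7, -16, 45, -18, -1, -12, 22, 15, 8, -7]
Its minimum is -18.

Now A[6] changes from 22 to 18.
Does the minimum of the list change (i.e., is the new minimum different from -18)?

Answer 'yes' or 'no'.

Old min = -18
Change: A[6] 22 -> 18
Changed element was NOT the min; min changes only if 18 < -18.
New min = -18; changed? no

Answer: no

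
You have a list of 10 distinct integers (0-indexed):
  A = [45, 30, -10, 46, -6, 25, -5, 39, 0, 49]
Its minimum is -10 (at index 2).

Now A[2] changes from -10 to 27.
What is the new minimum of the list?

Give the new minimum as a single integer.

Old min = -10 (at index 2)
Change: A[2] -10 -> 27
Changed element WAS the min. Need to check: is 27 still <= all others?
  Min of remaining elements: -6
  New min = min(27, -6) = -6

Answer: -6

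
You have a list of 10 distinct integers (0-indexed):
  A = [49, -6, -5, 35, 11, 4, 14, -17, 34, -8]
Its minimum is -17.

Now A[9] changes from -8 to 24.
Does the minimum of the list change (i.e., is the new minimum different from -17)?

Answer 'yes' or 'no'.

Old min = -17
Change: A[9] -8 -> 24
Changed element was NOT the min; min changes only if 24 < -17.
New min = -17; changed? no

Answer: no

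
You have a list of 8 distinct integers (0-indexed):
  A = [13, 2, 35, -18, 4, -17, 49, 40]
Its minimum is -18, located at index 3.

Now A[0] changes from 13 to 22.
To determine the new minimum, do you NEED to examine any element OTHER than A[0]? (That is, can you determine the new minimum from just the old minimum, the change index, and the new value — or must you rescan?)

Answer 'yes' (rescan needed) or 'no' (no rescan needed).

Answer: no

Derivation:
Old min = -18 at index 3
Change at index 0: 13 -> 22
Index 0 was NOT the min. New min = min(-18, 22). No rescan of other elements needed.
Needs rescan: no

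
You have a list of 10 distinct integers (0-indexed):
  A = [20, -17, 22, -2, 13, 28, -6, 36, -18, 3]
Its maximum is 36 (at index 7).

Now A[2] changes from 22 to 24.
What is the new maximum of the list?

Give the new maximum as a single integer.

Answer: 36

Derivation:
Old max = 36 (at index 7)
Change: A[2] 22 -> 24
Changed element was NOT the old max.
  New max = max(old_max, new_val) = max(36, 24) = 36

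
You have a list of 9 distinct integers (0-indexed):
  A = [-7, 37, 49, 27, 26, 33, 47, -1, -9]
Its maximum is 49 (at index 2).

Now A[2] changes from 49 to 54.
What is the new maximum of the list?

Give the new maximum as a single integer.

Old max = 49 (at index 2)
Change: A[2] 49 -> 54
Changed element WAS the max -> may need rescan.
  Max of remaining elements: 47
  New max = max(54, 47) = 54

Answer: 54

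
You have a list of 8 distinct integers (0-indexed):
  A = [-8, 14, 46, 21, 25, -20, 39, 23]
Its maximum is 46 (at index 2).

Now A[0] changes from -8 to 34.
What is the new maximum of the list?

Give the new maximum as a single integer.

Old max = 46 (at index 2)
Change: A[0] -8 -> 34
Changed element was NOT the old max.
  New max = max(old_max, new_val) = max(46, 34) = 46

Answer: 46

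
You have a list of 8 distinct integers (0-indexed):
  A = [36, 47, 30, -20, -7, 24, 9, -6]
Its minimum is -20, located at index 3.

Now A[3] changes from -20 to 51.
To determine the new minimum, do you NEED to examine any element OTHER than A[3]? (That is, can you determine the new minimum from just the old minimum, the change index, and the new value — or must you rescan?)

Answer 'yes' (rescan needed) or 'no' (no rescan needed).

Answer: yes

Derivation:
Old min = -20 at index 3
Change at index 3: -20 -> 51
Index 3 WAS the min and new value 51 > old min -20. Must rescan other elements to find the new min.
Needs rescan: yes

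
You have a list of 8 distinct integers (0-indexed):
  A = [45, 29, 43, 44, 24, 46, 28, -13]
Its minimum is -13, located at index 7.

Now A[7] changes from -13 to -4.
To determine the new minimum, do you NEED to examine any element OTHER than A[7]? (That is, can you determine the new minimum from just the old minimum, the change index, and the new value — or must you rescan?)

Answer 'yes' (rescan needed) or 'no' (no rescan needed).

Answer: yes

Derivation:
Old min = -13 at index 7
Change at index 7: -13 -> -4
Index 7 WAS the min and new value -4 > old min -13. Must rescan other elements to find the new min.
Needs rescan: yes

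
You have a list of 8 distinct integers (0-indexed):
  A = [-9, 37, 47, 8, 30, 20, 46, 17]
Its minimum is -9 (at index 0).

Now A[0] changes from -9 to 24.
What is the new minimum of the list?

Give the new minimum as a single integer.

Old min = -9 (at index 0)
Change: A[0] -9 -> 24
Changed element WAS the min. Need to check: is 24 still <= all others?
  Min of remaining elements: 8
  New min = min(24, 8) = 8

Answer: 8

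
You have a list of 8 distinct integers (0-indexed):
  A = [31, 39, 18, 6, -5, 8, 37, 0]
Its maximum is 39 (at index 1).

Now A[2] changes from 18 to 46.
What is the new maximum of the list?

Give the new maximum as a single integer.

Old max = 39 (at index 1)
Change: A[2] 18 -> 46
Changed element was NOT the old max.
  New max = max(old_max, new_val) = max(39, 46) = 46

Answer: 46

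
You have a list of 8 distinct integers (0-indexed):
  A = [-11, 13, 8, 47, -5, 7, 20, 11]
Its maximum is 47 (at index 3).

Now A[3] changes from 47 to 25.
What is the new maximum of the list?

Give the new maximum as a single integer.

Answer: 25

Derivation:
Old max = 47 (at index 3)
Change: A[3] 47 -> 25
Changed element WAS the max -> may need rescan.
  Max of remaining elements: 20
  New max = max(25, 20) = 25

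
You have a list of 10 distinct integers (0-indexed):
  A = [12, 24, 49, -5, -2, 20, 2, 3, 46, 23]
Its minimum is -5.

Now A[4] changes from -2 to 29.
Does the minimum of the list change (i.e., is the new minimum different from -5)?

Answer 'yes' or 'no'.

Answer: no

Derivation:
Old min = -5
Change: A[4] -2 -> 29
Changed element was NOT the min; min changes only if 29 < -5.
New min = -5; changed? no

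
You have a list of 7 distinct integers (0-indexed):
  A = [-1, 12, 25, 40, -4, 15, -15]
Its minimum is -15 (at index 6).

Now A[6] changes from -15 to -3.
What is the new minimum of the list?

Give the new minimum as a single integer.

Answer: -4

Derivation:
Old min = -15 (at index 6)
Change: A[6] -15 -> -3
Changed element WAS the min. Need to check: is -3 still <= all others?
  Min of remaining elements: -4
  New min = min(-3, -4) = -4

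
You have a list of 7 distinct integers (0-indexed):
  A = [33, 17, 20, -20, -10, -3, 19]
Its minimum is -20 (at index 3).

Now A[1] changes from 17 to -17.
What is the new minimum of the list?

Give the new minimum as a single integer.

Answer: -20

Derivation:
Old min = -20 (at index 3)
Change: A[1] 17 -> -17
Changed element was NOT the old min.
  New min = min(old_min, new_val) = min(-20, -17) = -20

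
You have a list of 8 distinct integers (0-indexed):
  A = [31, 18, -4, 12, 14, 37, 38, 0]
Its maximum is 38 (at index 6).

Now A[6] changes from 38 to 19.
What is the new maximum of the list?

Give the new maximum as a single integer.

Answer: 37

Derivation:
Old max = 38 (at index 6)
Change: A[6] 38 -> 19
Changed element WAS the max -> may need rescan.
  Max of remaining elements: 37
  New max = max(19, 37) = 37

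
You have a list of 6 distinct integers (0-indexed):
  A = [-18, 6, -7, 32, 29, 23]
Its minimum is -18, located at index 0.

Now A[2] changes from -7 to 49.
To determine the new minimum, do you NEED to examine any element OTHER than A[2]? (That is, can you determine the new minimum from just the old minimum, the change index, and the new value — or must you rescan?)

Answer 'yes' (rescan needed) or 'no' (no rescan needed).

Answer: no

Derivation:
Old min = -18 at index 0
Change at index 2: -7 -> 49
Index 2 was NOT the min. New min = min(-18, 49). No rescan of other elements needed.
Needs rescan: no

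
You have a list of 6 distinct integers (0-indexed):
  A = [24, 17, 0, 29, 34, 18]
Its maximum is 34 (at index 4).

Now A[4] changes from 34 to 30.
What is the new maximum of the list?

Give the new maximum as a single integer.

Old max = 34 (at index 4)
Change: A[4] 34 -> 30
Changed element WAS the max -> may need rescan.
  Max of remaining elements: 29
  New max = max(30, 29) = 30

Answer: 30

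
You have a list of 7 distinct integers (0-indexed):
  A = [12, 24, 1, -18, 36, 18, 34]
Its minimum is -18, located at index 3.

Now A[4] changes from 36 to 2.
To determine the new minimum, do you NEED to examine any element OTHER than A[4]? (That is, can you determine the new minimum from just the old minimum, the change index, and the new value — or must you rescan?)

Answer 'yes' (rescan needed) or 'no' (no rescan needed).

Answer: no

Derivation:
Old min = -18 at index 3
Change at index 4: 36 -> 2
Index 4 was NOT the min. New min = min(-18, 2). No rescan of other elements needed.
Needs rescan: no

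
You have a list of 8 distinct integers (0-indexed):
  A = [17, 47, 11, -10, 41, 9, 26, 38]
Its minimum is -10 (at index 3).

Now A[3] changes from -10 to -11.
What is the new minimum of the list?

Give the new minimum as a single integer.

Old min = -10 (at index 3)
Change: A[3] -10 -> -11
Changed element WAS the min. Need to check: is -11 still <= all others?
  Min of remaining elements: 9
  New min = min(-11, 9) = -11

Answer: -11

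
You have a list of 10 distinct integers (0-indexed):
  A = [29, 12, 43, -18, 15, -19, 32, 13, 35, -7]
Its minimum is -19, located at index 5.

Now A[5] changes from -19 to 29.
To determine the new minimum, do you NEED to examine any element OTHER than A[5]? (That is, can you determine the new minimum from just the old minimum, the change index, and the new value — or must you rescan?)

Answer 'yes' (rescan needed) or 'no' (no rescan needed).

Old min = -19 at index 5
Change at index 5: -19 -> 29
Index 5 WAS the min and new value 29 > old min -19. Must rescan other elements to find the new min.
Needs rescan: yes

Answer: yes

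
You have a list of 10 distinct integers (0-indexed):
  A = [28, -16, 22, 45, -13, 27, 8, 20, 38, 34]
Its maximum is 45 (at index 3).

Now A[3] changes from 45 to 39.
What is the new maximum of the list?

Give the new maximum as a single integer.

Answer: 39

Derivation:
Old max = 45 (at index 3)
Change: A[3] 45 -> 39
Changed element WAS the max -> may need rescan.
  Max of remaining elements: 38
  New max = max(39, 38) = 39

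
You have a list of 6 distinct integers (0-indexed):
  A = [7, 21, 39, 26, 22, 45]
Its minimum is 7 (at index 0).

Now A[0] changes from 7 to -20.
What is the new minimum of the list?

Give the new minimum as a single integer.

Answer: -20

Derivation:
Old min = 7 (at index 0)
Change: A[0] 7 -> -20
Changed element WAS the min. Need to check: is -20 still <= all others?
  Min of remaining elements: 21
  New min = min(-20, 21) = -20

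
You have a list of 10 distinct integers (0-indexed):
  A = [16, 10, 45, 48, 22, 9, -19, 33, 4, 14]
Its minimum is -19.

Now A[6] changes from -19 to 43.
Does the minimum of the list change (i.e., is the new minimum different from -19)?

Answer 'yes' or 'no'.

Answer: yes

Derivation:
Old min = -19
Change: A[6] -19 -> 43
Changed element was the min; new min must be rechecked.
New min = 4; changed? yes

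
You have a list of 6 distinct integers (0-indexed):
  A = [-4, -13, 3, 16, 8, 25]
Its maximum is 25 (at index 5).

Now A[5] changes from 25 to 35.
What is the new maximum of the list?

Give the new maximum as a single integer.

Old max = 25 (at index 5)
Change: A[5] 25 -> 35
Changed element WAS the max -> may need rescan.
  Max of remaining elements: 16
  New max = max(35, 16) = 35

Answer: 35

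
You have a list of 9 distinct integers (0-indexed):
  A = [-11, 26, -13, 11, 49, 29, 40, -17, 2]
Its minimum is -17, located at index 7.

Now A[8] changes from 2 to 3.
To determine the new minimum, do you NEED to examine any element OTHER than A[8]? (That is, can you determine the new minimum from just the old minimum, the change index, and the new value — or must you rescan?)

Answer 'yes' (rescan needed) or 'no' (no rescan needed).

Old min = -17 at index 7
Change at index 8: 2 -> 3
Index 8 was NOT the min. New min = min(-17, 3). No rescan of other elements needed.
Needs rescan: no

Answer: no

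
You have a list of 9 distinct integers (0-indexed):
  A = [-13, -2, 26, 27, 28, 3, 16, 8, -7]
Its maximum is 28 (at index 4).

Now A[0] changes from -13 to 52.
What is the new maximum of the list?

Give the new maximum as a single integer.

Old max = 28 (at index 4)
Change: A[0] -13 -> 52
Changed element was NOT the old max.
  New max = max(old_max, new_val) = max(28, 52) = 52

Answer: 52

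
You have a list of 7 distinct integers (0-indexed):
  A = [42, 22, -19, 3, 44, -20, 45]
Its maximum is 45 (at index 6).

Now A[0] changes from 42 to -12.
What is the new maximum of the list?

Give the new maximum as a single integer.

Answer: 45

Derivation:
Old max = 45 (at index 6)
Change: A[0] 42 -> -12
Changed element was NOT the old max.
  New max = max(old_max, new_val) = max(45, -12) = 45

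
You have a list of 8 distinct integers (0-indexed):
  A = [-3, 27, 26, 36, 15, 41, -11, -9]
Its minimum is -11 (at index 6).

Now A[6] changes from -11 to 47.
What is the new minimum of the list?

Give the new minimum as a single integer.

Answer: -9

Derivation:
Old min = -11 (at index 6)
Change: A[6] -11 -> 47
Changed element WAS the min. Need to check: is 47 still <= all others?
  Min of remaining elements: -9
  New min = min(47, -9) = -9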